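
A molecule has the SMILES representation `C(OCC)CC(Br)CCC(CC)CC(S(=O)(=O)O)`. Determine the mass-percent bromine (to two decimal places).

Atom tally by fragment:
  C2H5OCH2 → C:3 H:7 O:1
  CH2 → C:1 H:2
  CH(Br) → C:1 H:1 Br:1
  CH2 → C:1 H:2
  CH2 → C:1 H:2
  CH(C2H5) → C:3 H:6
  CH2 → C:1 H:2
  CH2SO3H → C:1 H:3 S:1 O:3
Element totals:
  C: 12
  H: 25
  Br: 1
  O: 4
  S: 1
Molecular formula: C12H25BrO4S.
Molar mass = 345.292 g/mol.
Mass from Br: 1 × 79.904 = 79.904 g/mol.
%Br = 79.904 / 345.292 × 100 = 23.14%.

23.14%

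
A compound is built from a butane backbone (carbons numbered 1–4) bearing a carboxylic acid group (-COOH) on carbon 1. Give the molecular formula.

C5H10O2

Atom tally by fragment:
  HOOCCH2 → C:2 H:3 O:2
  CH2 → C:1 H:2
  CH2 → C:1 H:2
  CH3 → C:1 H:3
Element totals:
  C: 5
  H: 10
  O: 2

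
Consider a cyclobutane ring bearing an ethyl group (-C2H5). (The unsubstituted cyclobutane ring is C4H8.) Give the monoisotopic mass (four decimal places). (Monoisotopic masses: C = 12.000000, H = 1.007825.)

Atom tally by fragment:
  cyclobutane ring core → C:4 H:8
  (− 1 ring H displaced by substituents)
  + C2H5 → C:2 H:5
Element totals:
  C: 6
  H: 12
Molecular formula: C6H12.
  M = 6(12.0) + 12(1.007825)
    = 72.000000 + 12.093900 = 84.093900

84.0939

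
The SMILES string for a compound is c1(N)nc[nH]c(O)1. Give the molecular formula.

Atom tally by fragment:
  imidazole ring core → C:3 H:4 N:2
  (− 2 ring H displaced by substituents)
  + NH2 → N:1 H:2
  + OH → O:1 H:1
Element totals:
  C: 3
  H: 5
  N: 3
  O: 1

C3H5N3O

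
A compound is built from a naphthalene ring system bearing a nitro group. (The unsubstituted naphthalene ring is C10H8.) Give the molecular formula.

C10H7NO2

Atom tally by fragment:
  naphthalene ring system core → C:10 H:8
  (− 1 ring H displaced by substituents)
  + NO2 → N:1 O:2
Element totals:
  C: 10
  H: 7
  N: 1
  O: 2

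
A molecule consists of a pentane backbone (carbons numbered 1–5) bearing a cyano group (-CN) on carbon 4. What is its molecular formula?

Atom tally by fragment:
  CH3 → C:1 H:3
  CH2 → C:1 H:2
  CH2 → C:1 H:2
  CH(CN) → C:2 H:1 N:1
  CH3 → C:1 H:3
Element totals:
  C: 6
  H: 11
  N: 1

C6H11N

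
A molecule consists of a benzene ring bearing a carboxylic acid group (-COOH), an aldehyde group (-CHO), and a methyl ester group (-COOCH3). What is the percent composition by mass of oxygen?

Atom tally by fragment:
  benzene ring core → C:6 H:6
  (− 3 ring H displaced by substituents)
  + COOH → C:1 H:1 O:2
  + CHO → C:1 H:1 O:1
  + COOCH3 → C:2 H:3 O:2
Element totals:
  C: 10
  H: 8
  O: 5
Molecular formula: C10H8O5.
Molar mass = 208.169 g/mol.
Mass from O: 5 × 15.999 = 79.995 g/mol.
%O = 79.995 / 208.169 × 100 = 38.43%.

38.43%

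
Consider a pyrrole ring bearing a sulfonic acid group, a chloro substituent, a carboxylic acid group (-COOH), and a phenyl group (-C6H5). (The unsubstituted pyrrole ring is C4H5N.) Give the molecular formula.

C11H8ClNO5S

Atom tally by fragment:
  pyrrole ring core → C:4 H:5 N:1
  (− 4 ring H displaced by substituents)
  + SO3H → S:1 O:3 H:1
  + Cl → Cl:1
  + COOH → C:1 H:1 O:2
  + C6H5 → C:6 H:5
Element totals:
  C: 11
  H: 8
  Cl: 1
  N: 1
  O: 5
  S: 1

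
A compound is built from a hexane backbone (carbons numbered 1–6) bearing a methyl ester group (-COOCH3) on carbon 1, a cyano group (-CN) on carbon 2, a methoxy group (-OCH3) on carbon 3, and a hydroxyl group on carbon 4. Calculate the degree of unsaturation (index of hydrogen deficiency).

Atom tally by fragment:
  CH3OOCCH2 → C:3 H:5 O:2
  CH(CN) → C:2 H:1 N:1
  CH(OCH3) → C:2 H:4 O:1
  CH(OH) → C:1 H:2 O:1
  CH2 → C:1 H:2
  CH3 → C:1 H:3
Element totals:
  C: 10
  H: 17
  N: 1
  O: 4
Molecular formula: C10H17NO4.
DoU = (2C + 2 + N − H − X) / 2 = (2·10 + 2 + 1 − 17 − 0) / 2 = 3.

3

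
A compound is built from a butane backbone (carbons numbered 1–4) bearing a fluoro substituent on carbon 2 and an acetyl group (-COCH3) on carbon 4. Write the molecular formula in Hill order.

C6H11FO

Atom tally by fragment:
  CH3 → C:1 H:3
  CH(F) → C:1 H:1 F:1
  CH2 → C:1 H:2
  CH2COCH3 → C:3 H:5 O:1
Element totals:
  C: 6
  H: 11
  F: 1
  O: 1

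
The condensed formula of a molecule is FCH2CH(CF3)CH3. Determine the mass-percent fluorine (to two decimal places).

58.42%

Element totals:
  C: 4
  H: 6
  F: 4
Molecular formula: C4H6F4.
Molar mass = 130.084 g/mol.
Mass from F: 4 × 18.998 = 75.992 g/mol.
%F = 75.992 / 130.084 × 100 = 58.42%.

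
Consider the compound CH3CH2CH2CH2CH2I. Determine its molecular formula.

Element totals:
  C: 5
  H: 11
  I: 1

C5H11I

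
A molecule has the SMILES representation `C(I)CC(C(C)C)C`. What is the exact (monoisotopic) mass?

226.0218

Atom tally by fragment:
  ICH2 → C:1 H:2 I:1
  CH2 → C:1 H:2
  CH(CH(CH3)2) → C:4 H:8
  CH3 → C:1 H:3
Element totals:
  C: 7
  H: 15
  I: 1
Molecular formula: C7H15I.
  M = 7(12.0) + 15(1.007825) + 126.904472
    = 84.000000 + 15.117375 + 126.904472 = 226.021847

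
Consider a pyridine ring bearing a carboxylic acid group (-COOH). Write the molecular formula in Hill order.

C6H5NO2

Atom tally by fragment:
  pyridine ring core → C:5 H:5 N:1
  (− 1 ring H displaced by substituents)
  + COOH → C:1 H:1 O:2
Element totals:
  C: 6
  H: 5
  N: 1
  O: 2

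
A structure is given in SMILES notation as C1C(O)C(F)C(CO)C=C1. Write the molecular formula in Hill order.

Atom tally by fragment:
  cyclohexene ring core → C:6 H:10
  (− 3 ring H displaced by substituents)
  + OH → O:1 H:1
  + F → F:1
  + CH2OH → C:1 H:3 O:1
Element totals:
  C: 7
  H: 11
  F: 1
  O: 2

C7H11FO2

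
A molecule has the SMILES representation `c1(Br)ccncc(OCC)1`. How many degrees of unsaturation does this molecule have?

Atom tally by fragment:
  pyridine ring core → C:5 H:5 N:1
  (− 2 ring H displaced by substituents)
  + Br → Br:1
  + OC2H5 → C:2 H:5 O:1
Element totals:
  C: 7
  H: 8
  Br: 1
  N: 1
  O: 1
Molecular formula: C7H8BrNO.
DoU = (2C + 2 + N − H − X) / 2 = (2·7 + 2 + 1 − 8 − 1) / 2 = 4.

4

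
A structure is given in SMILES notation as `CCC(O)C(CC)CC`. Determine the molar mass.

Atom tally by fragment:
  CH3 → C:1 H:3
  CH2 → C:1 H:2
  CH(OH) → C:1 H:2 O:1
  CH(C2H5) → C:3 H:6
  CH2 → C:1 H:2
  CH3 → C:1 H:3
Element totals:
  C: 8
  H: 18
  O: 1
Molecular formula: C8H18O.
  M = 8(12.011) + 18(1.008) + 15.999
    = 96.088 + 18.144 + 15.999 = 130.231

130.23 g/mol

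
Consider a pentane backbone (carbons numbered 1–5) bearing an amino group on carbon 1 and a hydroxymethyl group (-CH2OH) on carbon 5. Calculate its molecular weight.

117.19 g/mol

Atom tally by fragment:
  H2NCH2 → C:1 H:4 N:1
  CH2 → C:1 H:2
  CH2 → C:1 H:2
  CH2 → C:1 H:2
  CH2CH2OH → C:2 H:5 O:1
Element totals:
  C: 6
  H: 15
  N: 1
  O: 1
Molecular formula: C6H15NO.
  M = 6(12.011) + 15(1.008) + 14.007 + 15.999
    = 72.066 + 15.120 + 14.007 + 15.999 = 117.192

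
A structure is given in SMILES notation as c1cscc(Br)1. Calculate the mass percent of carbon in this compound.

29.47%

Atom tally by fragment:
  thiophene ring core → C:4 H:4 S:1
  (− 1 ring H displaced by substituents)
  + Br → Br:1
Element totals:
  C: 4
  H: 3
  Br: 1
  S: 1
Molecular formula: C4H3BrS.
Molar mass = 163.032 g/mol.
Mass from C: 4 × 12.011 = 48.044 g/mol.
%C = 48.044 / 163.032 × 100 = 29.47%.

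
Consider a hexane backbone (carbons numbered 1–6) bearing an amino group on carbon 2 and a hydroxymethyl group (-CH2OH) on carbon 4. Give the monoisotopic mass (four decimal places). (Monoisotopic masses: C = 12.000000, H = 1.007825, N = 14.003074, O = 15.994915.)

131.1310

Atom tally by fragment:
  CH3 → C:1 H:3
  CH(NH2) → C:1 H:3 N:1
  CH2 → C:1 H:2
  CH(CH2OH) → C:2 H:4 O:1
  CH2 → C:1 H:2
  CH3 → C:1 H:3
Element totals:
  C: 7
  H: 17
  N: 1
  O: 1
Molecular formula: C7H17NO.
  M = 7(12.0) + 17(1.007825) + 14.003074 + 15.994915
    = 84.000000 + 17.133025 + 14.003074 + 15.994915 = 131.131014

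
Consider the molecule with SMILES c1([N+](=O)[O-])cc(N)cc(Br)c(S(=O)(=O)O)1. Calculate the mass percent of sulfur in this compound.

10.79%

Atom tally by fragment:
  benzene ring core → C:6 H:6
  (− 4 ring H displaced by substituents)
  + NO2 → N:1 O:2
  + NH2 → N:1 H:2
  + Br → Br:1
  + SO3H → S:1 O:3 H:1
Element totals:
  C: 6
  H: 5
  Br: 1
  N: 2
  O: 5
  S: 1
Molecular formula: C6H5BrN2O5S.
Molar mass = 297.079 g/mol.
Mass from S: 1 × 32.06 = 32.060 g/mol.
%S = 32.060 / 297.079 × 100 = 10.79%.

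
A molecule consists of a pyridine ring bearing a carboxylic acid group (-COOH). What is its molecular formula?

Atom tally by fragment:
  pyridine ring core → C:5 H:5 N:1
  (− 1 ring H displaced by substituents)
  + COOH → C:1 H:1 O:2
Element totals:
  C: 6
  H: 5
  N: 1
  O: 2

C6H5NO2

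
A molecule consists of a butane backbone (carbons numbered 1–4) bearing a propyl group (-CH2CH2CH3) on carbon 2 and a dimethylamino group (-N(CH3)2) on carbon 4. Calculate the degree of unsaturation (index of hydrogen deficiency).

0

Atom tally by fragment:
  CH3 → C:1 H:3
  CH(CH2CH2CH3) → C:4 H:8
  CH2 → C:1 H:2
  CH2N(CH3)2 → C:3 H:8 N:1
Element totals:
  C: 9
  H: 21
  N: 1
Molecular formula: C9H21N.
DoU = (2C + 2 + N − H − X) / 2 = (2·9 + 2 + 1 − 21 − 0) / 2 = 0.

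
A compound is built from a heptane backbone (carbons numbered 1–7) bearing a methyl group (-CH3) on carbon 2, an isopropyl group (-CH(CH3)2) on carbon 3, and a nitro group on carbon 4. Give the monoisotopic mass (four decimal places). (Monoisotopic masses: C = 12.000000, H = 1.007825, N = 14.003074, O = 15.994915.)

Atom tally by fragment:
  CH3 → C:1 H:3
  CH(CH3) → C:2 H:4
  CH(CH(CH3)2) → C:4 H:8
  CH(NO2) → C:1 H:1 N:1 O:2
  CH2 → C:1 H:2
  CH2 → C:1 H:2
  CH3 → C:1 H:3
Element totals:
  C: 11
  H: 23
  N: 1
  O: 2
Molecular formula: C11H23NO2.
  M = 11(12.0) + 23(1.007825) + 14.003074 + 2(15.994915)
    = 132.000000 + 23.179975 + 14.003074 + 31.989830 = 201.172879

201.1729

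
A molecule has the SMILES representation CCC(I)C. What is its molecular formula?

C4H9I

Atom tally by fragment:
  CH3 → C:1 H:3
  CH2 → C:1 H:2
  CH(I) → C:1 H:1 I:1
  CH3 → C:1 H:3
Element totals:
  C: 4
  H: 9
  I: 1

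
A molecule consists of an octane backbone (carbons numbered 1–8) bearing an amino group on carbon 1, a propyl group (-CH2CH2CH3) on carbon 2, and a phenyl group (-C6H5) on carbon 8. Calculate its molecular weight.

247.43 g/mol

Atom tally by fragment:
  H2NCH2 → C:1 H:4 N:1
  CH(CH2CH2CH3) → C:4 H:8
  CH2 → C:1 H:2
  CH2 → C:1 H:2
  CH2 → C:1 H:2
  CH2 → C:1 H:2
  CH2 → C:1 H:2
  CH2C6H5 → C:7 H:7
Element totals:
  C: 17
  H: 29
  N: 1
Molecular formula: C17H29N.
  M = 17(12.011) + 29(1.008) + 14.007
    = 204.187 + 29.232 + 14.007 = 247.426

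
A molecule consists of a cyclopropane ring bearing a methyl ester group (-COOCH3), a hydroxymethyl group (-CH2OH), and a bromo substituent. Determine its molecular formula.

Atom tally by fragment:
  cyclopropane ring core → C:3 H:6
  (− 3 ring H displaced by substituents)
  + COOCH3 → C:2 H:3 O:2
  + CH2OH → C:1 H:3 O:1
  + Br → Br:1
Element totals:
  C: 6
  H: 9
  Br: 1
  O: 3

C6H9BrO3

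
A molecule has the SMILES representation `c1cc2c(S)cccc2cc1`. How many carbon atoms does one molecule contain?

10

Atom tally by fragment:
  naphthalene ring system core → C:10 H:8
  (− 1 ring H displaced by substituents)
  + SH → S:1 H:1
Element totals:
  C: 10
  H: 8
  S: 1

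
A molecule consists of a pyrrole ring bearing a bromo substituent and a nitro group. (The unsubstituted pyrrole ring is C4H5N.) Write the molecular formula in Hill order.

C4H3BrN2O2

Atom tally by fragment:
  pyrrole ring core → C:4 H:5 N:1
  (− 2 ring H displaced by substituents)
  + Br → Br:1
  + NO2 → N:1 O:2
Element totals:
  C: 4
  H: 3
  Br: 1
  N: 2
  O: 2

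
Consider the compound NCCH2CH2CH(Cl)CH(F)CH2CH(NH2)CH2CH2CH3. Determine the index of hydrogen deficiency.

Atom tally by fragment:
  NCCH2 → C:2 H:2 N:1
  CH2 → C:1 H:2
  CH(Cl) → C:1 H:1 Cl:1
  CH(F) → C:1 H:1 F:1
  CH2 → C:1 H:2
  CH(NH2) → C:1 H:3 N:1
  CH2 → C:1 H:2
  CH2 → C:1 H:2
  CH3 → C:1 H:3
Element totals:
  C: 10
  H: 18
  Cl: 1
  F: 1
  N: 2
Molecular formula: C10H18ClFN2.
DoU = (2C + 2 + N − H − X) / 2 = (2·10 + 2 + 2 − 18 − 2) / 2 = 2.

2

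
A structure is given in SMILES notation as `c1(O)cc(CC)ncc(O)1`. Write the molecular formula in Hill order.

C7H9NO2

Atom tally by fragment:
  pyridine ring core → C:5 H:5 N:1
  (− 3 ring H displaced by substituents)
  + OH → O:1 H:1
  + C2H5 → C:2 H:5
  + OH → O:1 H:1
Element totals:
  C: 7
  H: 9
  N: 1
  O: 2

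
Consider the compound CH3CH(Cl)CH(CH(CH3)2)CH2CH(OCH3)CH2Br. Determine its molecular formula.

C10H20BrClO

Atom tally by fragment:
  CH3 → C:1 H:3
  CH(Cl) → C:1 H:1 Cl:1
  CH(CH(CH3)2) → C:4 H:8
  CH2 → C:1 H:2
  CH(OCH3) → C:2 H:4 O:1
  CH2Br → C:1 H:2 Br:1
Element totals:
  C: 10
  H: 20
  Br: 1
  Cl: 1
  O: 1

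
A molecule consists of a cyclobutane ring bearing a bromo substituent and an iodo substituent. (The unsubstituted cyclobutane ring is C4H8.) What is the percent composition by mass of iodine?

48.64%

Atom tally by fragment:
  cyclobutane ring core → C:4 H:8
  (− 2 ring H displaced by substituents)
  + Br → Br:1
  + I → I:1
Element totals:
  C: 4
  H: 6
  Br: 1
  I: 1
Molecular formula: C4H6BrI.
Molar mass = 260.900 g/mol.
Mass from I: 1 × 126.904 = 126.904 g/mol.
%I = 126.904 / 260.900 × 100 = 48.64%.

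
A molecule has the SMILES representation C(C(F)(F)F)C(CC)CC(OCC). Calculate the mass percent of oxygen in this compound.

Atom tally by fragment:
  F3CCH2 → C:2 H:2 F:3
  CH(C2H5) → C:3 H:6
  CH2 → C:1 H:2
  CH2OC2H5 → C:3 H:7 O:1
Element totals:
  C: 9
  H: 17
  F: 3
  O: 1
Molecular formula: C9H17F3O.
Molar mass = 198.228 g/mol.
Mass from O: 1 × 15.999 = 15.999 g/mol.
%O = 15.999 / 198.228 × 100 = 8.07%.

8.07%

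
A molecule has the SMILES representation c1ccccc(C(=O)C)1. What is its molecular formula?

C8H8O

Atom tally by fragment:
  benzene ring core → C:6 H:6
  (− 1 ring H displaced by substituents)
  + COCH3 → C:2 H:3 O:1
Element totals:
  C: 8
  H: 8
  O: 1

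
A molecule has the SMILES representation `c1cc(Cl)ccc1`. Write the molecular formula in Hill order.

Atom tally by fragment:
  benzene ring core → C:6 H:6
  (− 1 ring H displaced by substituents)
  + Cl → Cl:1
Element totals:
  C: 6
  H: 5
  Cl: 1

C6H5Cl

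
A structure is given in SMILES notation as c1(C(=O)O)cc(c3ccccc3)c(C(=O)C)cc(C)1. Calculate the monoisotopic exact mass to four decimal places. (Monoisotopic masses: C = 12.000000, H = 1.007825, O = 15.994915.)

Atom tally by fragment:
  benzene ring core → C:6 H:6
  (− 4 ring H displaced by substituents)
  + COOH → C:1 H:1 O:2
  + C6H5 → C:6 H:5
  + COCH3 → C:2 H:3 O:1
  + CH3 → C:1 H:3
Element totals:
  C: 16
  H: 14
  O: 3
Molecular formula: C16H14O3.
  M = 16(12.0) + 14(1.007825) + 3(15.994915)
    = 192.000000 + 14.109550 + 47.984745 = 254.094295

254.0943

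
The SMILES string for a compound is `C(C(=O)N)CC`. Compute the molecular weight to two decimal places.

Atom tally by fragment:
  H2NOCCH2 → C:2 H:4 O:1 N:1
  CH2 → C:1 H:2
  CH3 → C:1 H:3
Element totals:
  C: 4
  H: 9
  N: 1
  O: 1
Molecular formula: C4H9NO.
  M = 4(12.011) + 9(1.008) + 14.007 + 15.999
    = 48.044 + 9.072 + 14.007 + 15.999 = 87.122

87.12 g/mol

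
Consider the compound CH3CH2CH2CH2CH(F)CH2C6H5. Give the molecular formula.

Atom tally by fragment:
  CH3 → C:1 H:3
  CH2 → C:1 H:2
  CH2 → C:1 H:2
  CH2 → C:1 H:2
  CH(F) → C:1 H:1 F:1
  CH2C6H5 → C:7 H:7
Element totals:
  C: 12
  H: 17
  F: 1

C12H17F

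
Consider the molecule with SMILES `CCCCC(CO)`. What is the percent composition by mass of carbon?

70.53%

Atom tally by fragment:
  CH3 → C:1 H:3
  CH2 → C:1 H:2
  CH2 → C:1 H:2
  CH2 → C:1 H:2
  CH2CH2OH → C:2 H:5 O:1
Element totals:
  C: 6
  H: 14
  O: 1
Molecular formula: C6H14O.
Molar mass = 102.177 g/mol.
Mass from C: 6 × 12.011 = 72.066 g/mol.
%C = 72.066 / 102.177 × 100 = 70.53%.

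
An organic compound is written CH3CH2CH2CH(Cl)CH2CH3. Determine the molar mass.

120.62 g/mol

Atom tally by fragment:
  CH3 → C:1 H:3
  CH2 → C:1 H:2
  CH2 → C:1 H:2
  CH(Cl) → C:1 H:1 Cl:1
  CH2 → C:1 H:2
  CH3 → C:1 H:3
Element totals:
  C: 6
  H: 13
  Cl: 1
Molecular formula: C6H13Cl.
  M = 6(12.011) + 13(1.008) + 35.45
    = 72.066 + 13.104 + 35.450 = 120.620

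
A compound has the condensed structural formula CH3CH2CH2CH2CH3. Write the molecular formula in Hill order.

C5H12

Atom tally by fragment:
  CH3 → C:1 H:3
  CH2 → C:1 H:2
  CH2 → C:1 H:2
  CH2 → C:1 H:2
  CH3 → C:1 H:3
Element totals:
  C: 5
  H: 12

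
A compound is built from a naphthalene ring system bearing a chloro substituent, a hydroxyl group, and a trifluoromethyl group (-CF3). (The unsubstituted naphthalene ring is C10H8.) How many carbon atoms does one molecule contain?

Atom tally by fragment:
  naphthalene ring system core → C:10 H:8
  (− 3 ring H displaced by substituents)
  + Cl → Cl:1
  + OH → O:1 H:1
  + CF3 → C:1 F:3
Element totals:
  C: 11
  H: 6
  Cl: 1
  F: 3
  O: 1

11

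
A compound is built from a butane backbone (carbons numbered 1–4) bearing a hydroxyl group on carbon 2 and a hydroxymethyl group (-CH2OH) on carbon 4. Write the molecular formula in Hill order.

C5H12O2

Atom tally by fragment:
  CH3 → C:1 H:3
  CH(OH) → C:1 H:2 O:1
  CH2 → C:1 H:2
  CH2CH2OH → C:2 H:5 O:1
Element totals:
  C: 5
  H: 12
  O: 2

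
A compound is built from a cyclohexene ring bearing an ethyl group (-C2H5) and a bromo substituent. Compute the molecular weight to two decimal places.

189.10 g/mol

Atom tally by fragment:
  cyclohexene ring core → C:6 H:10
  (− 2 ring H displaced by substituents)
  + C2H5 → C:2 H:5
  + Br → Br:1
Element totals:
  C: 8
  H: 13
  Br: 1
Molecular formula: C8H13Br.
  M = 8(12.011) + 13(1.008) + 79.904
    = 96.088 + 13.104 + 79.904 = 189.096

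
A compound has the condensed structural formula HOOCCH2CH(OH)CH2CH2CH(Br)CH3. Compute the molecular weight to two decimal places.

Element totals:
  C: 7
  H: 13
  Br: 1
  O: 3
Molecular formula: C7H13BrO3.
  M = 7(12.011) + 13(1.008) + 79.904 + 3(15.999)
    = 84.077 + 13.104 + 79.904 + 47.997 = 225.082

225.08 g/mol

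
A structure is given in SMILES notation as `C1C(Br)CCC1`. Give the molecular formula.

Atom tally by fragment:
  cyclopentane ring core → C:5 H:10
  (− 1 ring H displaced by substituents)
  + Br → Br:1
Element totals:
  C: 5
  H: 9
  Br: 1

C5H9Br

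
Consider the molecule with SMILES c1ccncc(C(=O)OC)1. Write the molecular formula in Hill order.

Atom tally by fragment:
  pyridine ring core → C:5 H:5 N:1
  (− 1 ring H displaced by substituents)
  + COOCH3 → C:2 H:3 O:2
Element totals:
  C: 7
  H: 7
  N: 1
  O: 2

C7H7NO2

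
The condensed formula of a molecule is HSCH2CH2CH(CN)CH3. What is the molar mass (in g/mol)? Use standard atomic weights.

115.19 g/mol

Atom tally by fragment:
  HSCH2 → C:1 H:3 S:1
  CH2 → C:1 H:2
  CH(CN) → C:2 H:1 N:1
  CH3 → C:1 H:3
Element totals:
  C: 5
  H: 9
  N: 1
  S: 1
Molecular formula: C5H9NS.
  M = 5(12.011) + 9(1.008) + 14.007 + 32.06
    = 60.055 + 9.072 + 14.007 + 32.060 = 115.194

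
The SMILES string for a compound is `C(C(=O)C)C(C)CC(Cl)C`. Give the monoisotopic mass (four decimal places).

Atom tally by fragment:
  CH3COCH2 → C:3 H:5 O:1
  CH(CH3) → C:2 H:4
  CH2 → C:1 H:2
  CH(Cl) → C:1 H:1 Cl:1
  CH3 → C:1 H:3
Element totals:
  C: 8
  H: 15
  Cl: 1
  O: 1
Molecular formula: C8H15ClO.
  M = 8(12.0) + 15(1.007825) + 34.968853 + 15.994915
    = 96.000000 + 15.117375 + 34.968853 + 15.994915 = 162.081143

162.0811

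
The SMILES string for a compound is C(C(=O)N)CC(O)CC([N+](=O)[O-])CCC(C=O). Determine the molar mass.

246.26 g/mol

Atom tally by fragment:
  H2NOCCH2 → C:2 H:4 O:1 N:1
  CH2 → C:1 H:2
  CH(OH) → C:1 H:2 O:1
  CH2 → C:1 H:2
  CH(NO2) → C:1 H:1 N:1 O:2
  CH2 → C:1 H:2
  CH2 → C:1 H:2
  CH2CHO → C:2 H:3 O:1
Element totals:
  C: 10
  H: 18
  N: 2
  O: 5
Molecular formula: C10H18N2O5.
  M = 10(12.011) + 18(1.008) + 2(14.007) + 5(15.999)
    = 120.110 + 18.144 + 28.014 + 79.995 = 246.263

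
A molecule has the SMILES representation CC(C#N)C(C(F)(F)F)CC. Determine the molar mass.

165.16 g/mol

Atom tally by fragment:
  CH3 → C:1 H:3
  CH(CN) → C:2 H:1 N:1
  CH(CF3) → C:2 H:1 F:3
  CH2 → C:1 H:2
  CH3 → C:1 H:3
Element totals:
  C: 7
  H: 10
  F: 3
  N: 1
Molecular formula: C7H10F3N.
  M = 7(12.011) + 10(1.008) + 3(18.998) + 14.007
    = 84.077 + 10.080 + 56.994 + 14.007 = 165.158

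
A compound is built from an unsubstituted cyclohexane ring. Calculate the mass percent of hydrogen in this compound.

14.37%

Atom tally by fragment:
  cyclohexane ring core → C:6 H:12
Element totals:
  C: 6
  H: 12
Molecular formula: C6H12.
Molar mass = 84.162 g/mol.
Mass from H: 12 × 1.008 = 12.096 g/mol.
%H = 12.096 / 84.162 × 100 = 14.37%.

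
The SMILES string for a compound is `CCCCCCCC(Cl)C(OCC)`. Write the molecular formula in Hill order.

C11H23ClO

Atom tally by fragment:
  CH3 → C:1 H:3
  CH2 → C:1 H:2
  CH2 → C:1 H:2
  CH2 → C:1 H:2
  CH2 → C:1 H:2
  CH2 → C:1 H:2
  CH2 → C:1 H:2
  CH(Cl) → C:1 H:1 Cl:1
  CH2OC2H5 → C:3 H:7 O:1
Element totals:
  C: 11
  H: 23
  Cl: 1
  O: 1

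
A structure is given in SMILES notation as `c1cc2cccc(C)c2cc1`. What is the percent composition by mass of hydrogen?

7.09%

Atom tally by fragment:
  naphthalene ring system core → C:10 H:8
  (− 1 ring H displaced by substituents)
  + CH3 → C:1 H:3
Element totals:
  C: 11
  H: 10
Molecular formula: C11H10.
Molar mass = 142.201 g/mol.
Mass from H: 10 × 1.008 = 10.080 g/mol.
%H = 10.080 / 142.201 × 100 = 7.09%.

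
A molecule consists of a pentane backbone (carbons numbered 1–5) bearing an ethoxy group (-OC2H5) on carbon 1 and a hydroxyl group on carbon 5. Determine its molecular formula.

Atom tally by fragment:
  C2H5OCH2 → C:3 H:7 O:1
  CH2 → C:1 H:2
  CH2 → C:1 H:2
  CH2 → C:1 H:2
  CH2OH → C:1 H:3 O:1
Element totals:
  C: 7
  H: 16
  O: 2

C7H16O2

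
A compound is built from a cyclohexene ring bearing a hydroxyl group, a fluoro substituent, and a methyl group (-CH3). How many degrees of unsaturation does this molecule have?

2

Atom tally by fragment:
  cyclohexene ring core → C:6 H:10
  (− 3 ring H displaced by substituents)
  + OH → O:1 H:1
  + F → F:1
  + CH3 → C:1 H:3
Element totals:
  C: 7
  H: 11
  F: 1
  O: 1
Molecular formula: C7H11FO.
DoU = (2C + 2 + N − H − X) / 2 = (2·7 + 2 + 0 − 11 − 1) / 2 = 2.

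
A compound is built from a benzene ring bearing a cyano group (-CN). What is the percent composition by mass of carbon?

81.53%

Atom tally by fragment:
  benzene ring core → C:6 H:6
  (− 1 ring H displaced by substituents)
  + CN → C:1 N:1
Element totals:
  C: 7
  H: 5
  N: 1
Molecular formula: C7H5N.
Molar mass = 103.124 g/mol.
Mass from C: 7 × 12.011 = 84.077 g/mol.
%C = 84.077 / 103.124 × 100 = 81.53%.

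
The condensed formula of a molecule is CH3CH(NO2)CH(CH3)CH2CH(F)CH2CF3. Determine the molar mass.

231.19 g/mol

Atom tally by fragment:
  CH3 → C:1 H:3
  CH(NO2) → C:1 H:1 N:1 O:2
  CH(CH3) → C:2 H:4
  CH2 → C:1 H:2
  CH(F) → C:1 H:1 F:1
  CH2CF3 → C:2 H:2 F:3
Element totals:
  C: 8
  H: 13
  F: 4
  N: 1
  O: 2
Molecular formula: C8H13F4NO2.
  M = 8(12.011) + 13(1.008) + 4(18.998) + 14.007 + 2(15.999)
    = 96.088 + 13.104 + 75.992 + 14.007 + 31.998 = 231.189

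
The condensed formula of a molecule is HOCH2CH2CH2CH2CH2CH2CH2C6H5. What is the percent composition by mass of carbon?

81.20%

Element totals:
  C: 13
  H: 20
  O: 1
Molecular formula: C13H20O.
Molar mass = 192.302 g/mol.
Mass from C: 13 × 12.011 = 156.143 g/mol.
%C = 156.143 / 192.302 × 100 = 81.20%.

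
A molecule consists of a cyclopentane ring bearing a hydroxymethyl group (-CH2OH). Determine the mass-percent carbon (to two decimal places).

71.95%

Atom tally by fragment:
  cyclopentane ring core → C:5 H:10
  (− 1 ring H displaced by substituents)
  + CH2OH → C:1 H:3 O:1
Element totals:
  C: 6
  H: 12
  O: 1
Molecular formula: C6H12O.
Molar mass = 100.161 g/mol.
Mass from C: 6 × 12.011 = 72.066 g/mol.
%C = 72.066 / 100.161 × 100 = 71.95%.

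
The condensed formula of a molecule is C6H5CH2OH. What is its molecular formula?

Atom tally by fragment:
  benzene ring core → C:6 H:6
  (− 1 ring H displaced by substituents)
  + CH2OH → C:1 H:3 O:1
Element totals:
  C: 7
  H: 8
  O: 1

C7H8O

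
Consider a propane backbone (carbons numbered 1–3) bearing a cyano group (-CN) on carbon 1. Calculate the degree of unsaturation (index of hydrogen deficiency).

Atom tally by fragment:
  NCCH2 → C:2 H:2 N:1
  CH2 → C:1 H:2
  CH3 → C:1 H:3
Element totals:
  C: 4
  H: 7
  N: 1
Molecular formula: C4H7N.
DoU = (2C + 2 + N − H − X) / 2 = (2·4 + 2 + 1 − 7 − 0) / 2 = 2.

2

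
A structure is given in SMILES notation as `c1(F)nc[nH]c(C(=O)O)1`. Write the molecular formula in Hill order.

Atom tally by fragment:
  imidazole ring core → C:3 H:4 N:2
  (− 2 ring H displaced by substituents)
  + F → F:1
  + COOH → C:1 H:1 O:2
Element totals:
  C: 4
  H: 3
  F: 1
  N: 2
  O: 2

C4H3FN2O2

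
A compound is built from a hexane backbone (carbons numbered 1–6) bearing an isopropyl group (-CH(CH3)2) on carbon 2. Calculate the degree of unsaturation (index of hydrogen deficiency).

Atom tally by fragment:
  CH3 → C:1 H:3
  CH(CH(CH3)2) → C:4 H:8
  CH2 → C:1 H:2
  CH2 → C:1 H:2
  CH2 → C:1 H:2
  CH3 → C:1 H:3
Element totals:
  C: 9
  H: 20
Molecular formula: C9H20.
DoU = (2C + 2 + N − H − X) / 2 = (2·9 + 2 + 0 − 20 − 0) / 2 = 0.

0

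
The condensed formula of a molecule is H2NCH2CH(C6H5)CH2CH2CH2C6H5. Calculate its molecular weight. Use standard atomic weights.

239.36 g/mol

Element totals:
  C: 17
  H: 21
  N: 1
Molecular formula: C17H21N.
  M = 17(12.011) + 21(1.008) + 14.007
    = 204.187 + 21.168 + 14.007 = 239.362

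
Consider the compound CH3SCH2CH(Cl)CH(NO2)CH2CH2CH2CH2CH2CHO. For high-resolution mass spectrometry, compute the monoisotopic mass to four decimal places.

Atom tally by fragment:
  CH3SCH2 → C:2 H:5 S:1
  CH(Cl) → C:1 H:1 Cl:1
  CH(NO2) → C:1 H:1 N:1 O:2
  CH2 → C:1 H:2
  CH2 → C:1 H:2
  CH2 → C:1 H:2
  CH2 → C:1 H:2
  CH2CHO → C:2 H:3 O:1
Element totals:
  C: 10
  H: 18
  Cl: 1
  N: 1
  O: 3
  S: 1
Molecular formula: C10H18ClNO3S.
  M = 10(12.0) + 18(1.007825) + 34.968853 + 14.003074 + 3(15.994915) + 31.972071
    = 120.000000 + 18.140850 + 34.968853 + 14.003074 + 47.984745 + 31.972071 = 267.069593

267.0696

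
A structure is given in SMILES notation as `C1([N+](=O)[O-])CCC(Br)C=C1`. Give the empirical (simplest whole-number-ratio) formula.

Atom tally by fragment:
  cyclohexene ring core → C:6 H:10
  (− 2 ring H displaced by substituents)
  + NO2 → N:1 O:2
  + Br → Br:1
Element totals:
  C: 6
  H: 8
  Br: 1
  N: 1
  O: 2
Molecular formula: C6H8BrNO2.
gcd of subscripts (1, 6, 8, 1, 2) = 1, so the empirical formula equals the molecular formula.

C6H8BrNO2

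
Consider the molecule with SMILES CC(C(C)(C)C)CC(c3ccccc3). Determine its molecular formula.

C14H22

Atom tally by fragment:
  CH3 → C:1 H:3
  CH(C(CH3)3) → C:5 H:10
  CH2 → C:1 H:2
  CH2C6H5 → C:7 H:7
Element totals:
  C: 14
  H: 22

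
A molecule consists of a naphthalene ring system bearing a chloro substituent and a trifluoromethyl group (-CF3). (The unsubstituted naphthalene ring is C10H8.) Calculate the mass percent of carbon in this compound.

57.29%

Atom tally by fragment:
  naphthalene ring system core → C:10 H:8
  (− 2 ring H displaced by substituents)
  + Cl → Cl:1
  + CF3 → C:1 F:3
Element totals:
  C: 11
  H: 6
  Cl: 1
  F: 3
Molecular formula: C11H6ClF3.
Molar mass = 230.613 g/mol.
Mass from C: 11 × 12.011 = 132.121 g/mol.
%C = 132.121 / 230.613 × 100 = 57.29%.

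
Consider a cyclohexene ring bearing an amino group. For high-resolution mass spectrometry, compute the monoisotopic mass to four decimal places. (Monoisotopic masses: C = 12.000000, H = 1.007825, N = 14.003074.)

Atom tally by fragment:
  cyclohexene ring core → C:6 H:10
  (− 1 ring H displaced by substituents)
  + NH2 → N:1 H:2
Element totals:
  C: 6
  H: 11
  N: 1
Molecular formula: C6H11N.
  M = 6(12.0) + 11(1.007825) + 14.003074
    = 72.000000 + 11.086075 + 14.003074 = 97.089149

97.0891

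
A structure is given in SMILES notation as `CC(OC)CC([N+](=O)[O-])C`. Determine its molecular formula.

C6H13NO3

Atom tally by fragment:
  CH3 → C:1 H:3
  CH(OCH3) → C:2 H:4 O:1
  CH2 → C:1 H:2
  CH(NO2) → C:1 H:1 N:1 O:2
  CH3 → C:1 H:3
Element totals:
  C: 6
  H: 13
  N: 1
  O: 3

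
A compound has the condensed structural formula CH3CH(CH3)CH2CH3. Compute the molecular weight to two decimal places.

Atom tally by fragment:
  CH3 → C:1 H:3
  CH(CH3) → C:2 H:4
  CH2 → C:1 H:2
  CH3 → C:1 H:3
Element totals:
  C: 5
  H: 12
Molecular formula: C5H12.
  M = 5(12.011) + 12(1.008)
    = 60.055 + 12.096 = 72.151

72.15 g/mol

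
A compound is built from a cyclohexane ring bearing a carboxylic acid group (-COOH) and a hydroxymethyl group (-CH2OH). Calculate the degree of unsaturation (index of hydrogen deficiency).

Atom tally by fragment:
  cyclohexane ring core → C:6 H:12
  (− 2 ring H displaced by substituents)
  + COOH → C:1 H:1 O:2
  + CH2OH → C:1 H:3 O:1
Element totals:
  C: 8
  H: 14
  O: 3
Molecular formula: C8H14O3.
DoU = (2C + 2 + N − H − X) / 2 = (2·8 + 2 + 0 − 14 − 0) / 2 = 2.

2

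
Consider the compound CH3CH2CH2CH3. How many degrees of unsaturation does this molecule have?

0

Element totals:
  C: 4
  H: 10
Molecular formula: C4H10.
DoU = (2C + 2 + N − H − X) / 2 = (2·4 + 2 + 0 − 10 − 0) / 2 = 0.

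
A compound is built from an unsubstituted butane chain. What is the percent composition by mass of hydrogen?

Atom tally by fragment:
  CH3 → C:1 H:3
  CH2 → C:1 H:2
  CH2 → C:1 H:2
  CH3 → C:1 H:3
Element totals:
  C: 4
  H: 10
Molecular formula: C4H10.
Molar mass = 58.124 g/mol.
Mass from H: 10 × 1.008 = 10.080 g/mol.
%H = 10.080 / 58.124 × 100 = 17.34%.

17.34%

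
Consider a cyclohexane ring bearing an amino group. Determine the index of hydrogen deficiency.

1

Atom tally by fragment:
  cyclohexane ring core → C:6 H:12
  (− 1 ring H displaced by substituents)
  + NH2 → N:1 H:2
Element totals:
  C: 6
  H: 13
  N: 1
Molecular formula: C6H13N.
DoU = (2C + 2 + N − H − X) / 2 = (2·6 + 2 + 1 − 13 − 0) / 2 = 1.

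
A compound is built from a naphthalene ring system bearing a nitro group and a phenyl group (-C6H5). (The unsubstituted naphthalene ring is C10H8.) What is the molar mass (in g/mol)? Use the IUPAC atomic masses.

249.27 g/mol

Atom tally by fragment:
  naphthalene ring system core → C:10 H:8
  (− 2 ring H displaced by substituents)
  + NO2 → N:1 O:2
  + C6H5 → C:6 H:5
Element totals:
  C: 16
  H: 11
  N: 1
  O: 2
Molecular formula: C16H11NO2.
  M = 16(12.011) + 11(1.008) + 14.007 + 2(15.999)
    = 192.176 + 11.088 + 14.007 + 31.998 = 249.269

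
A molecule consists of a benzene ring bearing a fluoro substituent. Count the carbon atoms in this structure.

Atom tally by fragment:
  benzene ring core → C:6 H:6
  (− 1 ring H displaced by substituents)
  + F → F:1
Element totals:
  C: 6
  H: 5
  F: 1

6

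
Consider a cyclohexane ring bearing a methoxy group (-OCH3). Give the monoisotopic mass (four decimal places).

114.1045

Atom tally by fragment:
  cyclohexane ring core → C:6 H:12
  (− 1 ring H displaced by substituents)
  + OCH3 → C:1 H:3 O:1
Element totals:
  C: 7
  H: 14
  O: 1
Molecular formula: C7H14O.
  M = 7(12.0) + 14(1.007825) + 15.994915
    = 84.000000 + 14.109550 + 15.994915 = 114.104465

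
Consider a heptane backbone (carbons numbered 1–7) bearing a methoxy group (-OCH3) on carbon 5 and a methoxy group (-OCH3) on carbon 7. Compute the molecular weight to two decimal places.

Atom tally by fragment:
  CH3 → C:1 H:3
  CH2 → C:1 H:2
  CH2 → C:1 H:2
  CH2 → C:1 H:2
  CH(OCH3) → C:2 H:4 O:1
  CH2 → C:1 H:2
  CH2OCH3 → C:2 H:5 O:1
Element totals:
  C: 9
  H: 20
  O: 2
Molecular formula: C9H20O2.
  M = 9(12.011) + 20(1.008) + 2(15.999)
    = 108.099 + 20.160 + 31.998 = 160.257

160.26 g/mol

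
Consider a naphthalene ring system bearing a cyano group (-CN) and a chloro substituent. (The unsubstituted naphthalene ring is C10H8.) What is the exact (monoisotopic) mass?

187.0189

Atom tally by fragment:
  naphthalene ring system core → C:10 H:8
  (− 2 ring H displaced by substituents)
  + CN → C:1 N:1
  + Cl → Cl:1
Element totals:
  C: 11
  H: 6
  Cl: 1
  N: 1
Molecular formula: C11H6ClN.
  M = 11(12.0) + 6(1.007825) + 34.968853 + 14.003074
    = 132.000000 + 6.046950 + 34.968853 + 14.003074 = 187.018877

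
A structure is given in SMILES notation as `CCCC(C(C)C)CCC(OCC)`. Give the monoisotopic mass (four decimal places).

186.1984

Atom tally by fragment:
  CH3 → C:1 H:3
  CH2 → C:1 H:2
  CH2 → C:1 H:2
  CH(CH(CH3)2) → C:4 H:8
  CH2 → C:1 H:2
  CH2 → C:1 H:2
  CH2OC2H5 → C:3 H:7 O:1
Element totals:
  C: 12
  H: 26
  O: 1
Molecular formula: C12H26O.
  M = 12(12.0) + 26(1.007825) + 15.994915
    = 144.000000 + 26.203450 + 15.994915 = 186.198365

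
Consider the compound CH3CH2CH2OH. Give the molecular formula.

Element totals:
  C: 3
  H: 8
  O: 1

C3H8O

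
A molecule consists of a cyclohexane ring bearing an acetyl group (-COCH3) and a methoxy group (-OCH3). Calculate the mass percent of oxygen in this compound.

20.48%

Atom tally by fragment:
  cyclohexane ring core → C:6 H:12
  (− 2 ring H displaced by substituents)
  + COCH3 → C:2 H:3 O:1
  + OCH3 → C:1 H:3 O:1
Element totals:
  C: 9
  H: 16
  O: 2
Molecular formula: C9H16O2.
Molar mass = 156.225 g/mol.
Mass from O: 2 × 15.999 = 31.998 g/mol.
%O = 31.998 / 156.225 × 100 = 20.48%.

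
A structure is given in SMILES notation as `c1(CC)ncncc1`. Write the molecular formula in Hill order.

C6H8N2

Atom tally by fragment:
  pyrimidine ring core → C:4 H:4 N:2
  (− 1 ring H displaced by substituents)
  + C2H5 → C:2 H:5
Element totals:
  C: 6
  H: 8
  N: 2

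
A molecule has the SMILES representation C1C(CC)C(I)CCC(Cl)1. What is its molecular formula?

Atom tally by fragment:
  cyclohexane ring core → C:6 H:12
  (− 3 ring H displaced by substituents)
  + C2H5 → C:2 H:5
  + I → I:1
  + Cl → Cl:1
Element totals:
  C: 8
  H: 14
  Cl: 1
  I: 1

C8H14ClI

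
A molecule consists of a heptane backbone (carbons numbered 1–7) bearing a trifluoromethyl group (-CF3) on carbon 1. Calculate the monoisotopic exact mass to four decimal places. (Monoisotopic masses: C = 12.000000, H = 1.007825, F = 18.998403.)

Atom tally by fragment:
  F3CCH2 → C:2 H:2 F:3
  CH2 → C:1 H:2
  CH2 → C:1 H:2
  CH2 → C:1 H:2
  CH2 → C:1 H:2
  CH2 → C:1 H:2
  CH3 → C:1 H:3
Element totals:
  C: 8
  H: 15
  F: 3
Molecular formula: C8H15F3.
  M = 8(12.0) + 15(1.007825) + 3(18.998403)
    = 96.000000 + 15.117375 + 56.995209 = 168.112584

168.1126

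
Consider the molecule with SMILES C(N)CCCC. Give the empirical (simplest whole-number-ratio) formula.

Atom tally by fragment:
  H2NCH2 → C:1 H:4 N:1
  CH2 → C:1 H:2
  CH2 → C:1 H:2
  CH2 → C:1 H:2
  CH3 → C:1 H:3
Element totals:
  C: 5
  H: 13
  N: 1
Molecular formula: C5H13N.
gcd of subscripts (5, 13, 1) = 1, so the empirical formula equals the molecular formula.

C5H13N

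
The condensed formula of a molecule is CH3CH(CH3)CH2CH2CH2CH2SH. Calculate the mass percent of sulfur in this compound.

Element totals:
  C: 7
  H: 16
  S: 1
Molecular formula: C7H16S.
Molar mass = 132.265 g/mol.
Mass from S: 1 × 32.06 = 32.060 g/mol.
%S = 32.060 / 132.265 × 100 = 24.24%.

24.24%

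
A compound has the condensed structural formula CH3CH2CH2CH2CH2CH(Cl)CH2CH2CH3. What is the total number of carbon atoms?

9

Atom tally by fragment:
  CH3 → C:1 H:3
  CH2 → C:1 H:2
  CH2 → C:1 H:2
  CH2 → C:1 H:2
  CH2 → C:1 H:2
  CH(Cl) → C:1 H:1 Cl:1
  CH2 → C:1 H:2
  CH2 → C:1 H:2
  CH3 → C:1 H:3
Element totals:
  C: 9
  H: 19
  Cl: 1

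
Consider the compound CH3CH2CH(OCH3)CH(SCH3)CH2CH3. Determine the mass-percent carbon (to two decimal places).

59.21%

Element totals:
  C: 8
  H: 18
  O: 1
  S: 1
Molecular formula: C8H18OS.
Molar mass = 162.291 g/mol.
Mass from C: 8 × 12.011 = 96.088 g/mol.
%C = 96.088 / 162.291 × 100 = 59.21%.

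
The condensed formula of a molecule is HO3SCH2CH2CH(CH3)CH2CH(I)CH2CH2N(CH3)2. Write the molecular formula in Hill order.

Atom tally by fragment:
  HO3SCH2 → C:1 H:3 S:1 O:3
  CH2 → C:1 H:2
  CH(CH3) → C:2 H:4
  CH2 → C:1 H:2
  CH(I) → C:1 H:1 I:1
  CH2 → C:1 H:2
  CH2N(CH3)2 → C:3 H:8 N:1
Element totals:
  C: 10
  H: 22
  I: 1
  N: 1
  O: 3
  S: 1

C10H22INO3S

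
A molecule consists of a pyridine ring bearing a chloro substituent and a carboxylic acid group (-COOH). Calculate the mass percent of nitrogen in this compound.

Atom tally by fragment:
  pyridine ring core → C:5 H:5 N:1
  (− 2 ring H displaced by substituents)
  + Cl → Cl:1
  + COOH → C:1 H:1 O:2
Element totals:
  C: 6
  H: 4
  Cl: 1
  N: 1
  O: 2
Molecular formula: C6H4ClNO2.
Molar mass = 157.553 g/mol.
Mass from N: 1 × 14.007 = 14.007 g/mol.
%N = 14.007 / 157.553 × 100 = 8.89%.

8.89%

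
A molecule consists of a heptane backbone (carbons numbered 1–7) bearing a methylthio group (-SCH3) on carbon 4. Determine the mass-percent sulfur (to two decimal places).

Atom tally by fragment:
  CH3 → C:1 H:3
  CH2 → C:1 H:2
  CH2 → C:1 H:2
  CH(SCH3) → C:2 H:4 S:1
  CH2 → C:1 H:2
  CH2 → C:1 H:2
  CH3 → C:1 H:3
Element totals:
  C: 8
  H: 18
  S: 1
Molecular formula: C8H18S.
Molar mass = 146.292 g/mol.
Mass from S: 1 × 32.06 = 32.060 g/mol.
%S = 32.060 / 146.292 × 100 = 21.92%.

21.92%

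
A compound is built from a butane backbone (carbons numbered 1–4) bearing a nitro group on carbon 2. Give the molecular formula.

C4H9NO2

Atom tally by fragment:
  CH3 → C:1 H:3
  CH(NO2) → C:1 H:1 N:1 O:2
  CH2 → C:1 H:2
  CH3 → C:1 H:3
Element totals:
  C: 4
  H: 9
  N: 1
  O: 2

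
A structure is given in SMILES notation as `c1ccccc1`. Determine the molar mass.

78.11 g/mol

Atom tally by fragment:
  benzene ring core → C:6 H:6
Element totals:
  C: 6
  H: 6
Molecular formula: C6H6.
  M = 6(12.011) + 6(1.008)
    = 72.066 + 6.048 = 78.114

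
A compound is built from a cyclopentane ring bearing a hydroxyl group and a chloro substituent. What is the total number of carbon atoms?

Atom tally by fragment:
  cyclopentane ring core → C:5 H:10
  (− 2 ring H displaced by substituents)
  + OH → O:1 H:1
  + Cl → Cl:1
Element totals:
  C: 5
  H: 9
  Cl: 1
  O: 1

5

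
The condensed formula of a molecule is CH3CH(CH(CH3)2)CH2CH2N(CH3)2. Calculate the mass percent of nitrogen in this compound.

Element totals:
  C: 9
  H: 21
  N: 1
Molecular formula: C9H21N.
Molar mass = 143.274 g/mol.
Mass from N: 1 × 14.007 = 14.007 g/mol.
%N = 14.007 / 143.274 × 100 = 9.78%.

9.78%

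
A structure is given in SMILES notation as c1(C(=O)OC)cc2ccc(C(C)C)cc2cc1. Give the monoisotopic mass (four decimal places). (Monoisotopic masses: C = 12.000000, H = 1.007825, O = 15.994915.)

228.1150

Atom tally by fragment:
  naphthalene ring system core → C:10 H:8
  (− 2 ring H displaced by substituents)
  + COOCH3 → C:2 H:3 O:2
  + CH(CH3)2 → C:3 H:7
Element totals:
  C: 15
  H: 16
  O: 2
Molecular formula: C15H16O2.
  M = 15(12.0) + 16(1.007825) + 2(15.994915)
    = 180.000000 + 16.125200 + 31.989830 = 228.115030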